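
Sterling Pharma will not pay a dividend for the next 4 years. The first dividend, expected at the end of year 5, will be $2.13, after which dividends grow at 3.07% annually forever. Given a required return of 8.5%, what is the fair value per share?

Deferred-dividend DDM. At t=4 the remaining stream is a growing perpetuity with first payment D_5 = 2.13.
V_4 = D_5/(r−g) = 2.13/(0.085−0.0307) = 39.2265
P₀ = V_4/(1+r)^4 = 39.2265/(1+0.085)^4 = 28.3048

$28.30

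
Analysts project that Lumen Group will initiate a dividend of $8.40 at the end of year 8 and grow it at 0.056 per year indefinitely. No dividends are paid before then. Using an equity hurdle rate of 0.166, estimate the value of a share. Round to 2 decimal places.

$26.06

Deferred-dividend DDM. At t=7 the remaining stream is a growing perpetuity with first payment D_8 = 8.40.
V_7 = D_8/(r−g) = 8.40/(0.166−0.056) = 76.3636
P₀ = V_7/(1+r)^7 = 76.3636/(1+0.166)^7 = 26.0613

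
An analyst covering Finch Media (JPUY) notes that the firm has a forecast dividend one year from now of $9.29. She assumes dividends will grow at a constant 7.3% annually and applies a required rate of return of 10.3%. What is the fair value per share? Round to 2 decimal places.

$309.67

Gordon growth model: P₀ = D₁/(r − g), with D₁ = 9.29 given directly.
P₀ = 9.2900 / (0.103 − 0.073) = 9.2900 / 0.03 = 309.6667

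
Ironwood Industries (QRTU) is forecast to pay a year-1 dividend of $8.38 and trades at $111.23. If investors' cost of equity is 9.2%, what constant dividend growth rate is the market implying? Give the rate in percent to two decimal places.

1.67%

From P₀ = D₁/(r − g), the implied growth is g = r − D₁/P₀.
g = 0.092 − 8.38/111.23 = 0.092 − 0.07534 = 0.01666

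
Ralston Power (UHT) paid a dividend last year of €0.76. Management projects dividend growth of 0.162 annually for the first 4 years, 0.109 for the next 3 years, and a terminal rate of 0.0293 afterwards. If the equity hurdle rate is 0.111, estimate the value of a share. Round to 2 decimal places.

Three-stage DDM. Project D₁…D_7; terminal Gordon value at t=7 with g = 0.0293; discount at r = 0.111.
D_1 = 0.8831
D_2 = 1.0262
D_3 = 1.1924
D_4 = 1.3856
D_5 = 1.5366
D_6 = 1.7041
D_7 = 1.8899
TV_7 = 1.9452/(0.111−0.0293) = 23.8096
P₀ = Σ Dₜ/(1+r)ᵗ + TV_7/(1+r)^7 = 17.5199

€17.52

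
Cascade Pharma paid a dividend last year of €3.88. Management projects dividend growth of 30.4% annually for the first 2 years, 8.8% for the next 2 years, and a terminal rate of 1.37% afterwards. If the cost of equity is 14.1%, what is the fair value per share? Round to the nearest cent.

€55.64

Three-stage DDM. Project D₁…D_4; terminal Gordon value at t=4 with g = 0.0137; discount at r = 0.141.
D_1 = 5.0595
D_2 = 6.5976
D_3 = 7.1782
D_4 = 7.8099
TV_4 = 7.9169/(0.141−0.0137) = 62.1907
P₀ = Σ Dₜ/(1+r)ᵗ + TV_4/(1+r)^4 = 55.6353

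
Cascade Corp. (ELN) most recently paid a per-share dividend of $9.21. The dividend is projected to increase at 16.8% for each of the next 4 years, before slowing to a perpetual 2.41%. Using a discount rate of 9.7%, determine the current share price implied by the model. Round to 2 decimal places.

Two-stage DDM. Project D₁…D_4 at 0.168, terminal growth 0.0241, discount at r = 0.097.
D_1 = 10.7573
D_2 = 12.5645
D_3 = 14.6753
D_4 = 17.1408
Terminal value at t=4: TV = D_5/(r−g) = 17.5539/(0.097−0.0241) = 240.7941
P₀ = 10.7573/(1+0.097)^1 + 12.5645/(1+0.097)^2 + 14.6753/(1+0.097)^3 + 17.1408/(1+0.097)^4 + 240.7941/(1+0.097)^4 = 209.4714

$209.47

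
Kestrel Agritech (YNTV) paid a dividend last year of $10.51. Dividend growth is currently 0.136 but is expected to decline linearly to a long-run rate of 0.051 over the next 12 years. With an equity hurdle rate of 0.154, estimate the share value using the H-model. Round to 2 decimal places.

H-model: P₀ = D₀[(1+g_L) + H(g_S−g_L)]/(r−g_L), with H = 12/2 = 6.
P₀ = 10.51 × [(1+0.051) + 6×(0.136−0.051)] / (0.154−0.051)
   = 10.51 × 1.5610 / 0.103 = 159.2826

$159.28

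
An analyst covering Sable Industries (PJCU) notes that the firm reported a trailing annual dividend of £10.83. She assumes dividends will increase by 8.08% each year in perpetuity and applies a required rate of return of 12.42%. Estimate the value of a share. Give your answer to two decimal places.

Gordon growth model: P₀ = D₁/(r − g). D₁ = 10.83 × (1 + 0.0808) = 11.7051.
P₀ = 11.7051 / (0.1242 − 0.0808) = 11.7051 / 0.0434 = 269.7019

£269.70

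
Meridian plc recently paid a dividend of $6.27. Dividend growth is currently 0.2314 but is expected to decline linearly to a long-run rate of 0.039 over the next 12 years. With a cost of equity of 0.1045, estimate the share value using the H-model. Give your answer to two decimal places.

H-model: P₀ = D₀[(1+g_L) + H(g_S−g_L)]/(r−g_L), with H = 12/2 = 6.
P₀ = 6.27 × [(1+0.039) + 6×(0.2314−0.039)] / (0.1045−0.039)
   = 6.27 × 2.1934 / 0.0655 = 209.9636

$209.96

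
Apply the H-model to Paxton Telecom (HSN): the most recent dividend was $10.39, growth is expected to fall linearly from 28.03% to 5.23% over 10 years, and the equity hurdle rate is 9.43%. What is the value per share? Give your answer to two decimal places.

H-model: P₀ = D₀[(1+g_L) + H(g_S−g_L)]/(r−g_L), with H = 10/2 = 5.
P₀ = 10.39 × [(1+0.0523) + 5×(0.2803−0.0523)] / (0.0943−0.0523)
   = 10.39 × 2.1923 / 0.042 = 542.3333

$542.33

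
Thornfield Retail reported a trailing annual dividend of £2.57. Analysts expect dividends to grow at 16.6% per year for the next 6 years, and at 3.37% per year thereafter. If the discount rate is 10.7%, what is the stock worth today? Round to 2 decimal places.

Two-stage DDM. Project D₁…D_6 at 0.166, terminal growth 0.0337, discount at r = 0.107.
D_1 = 2.9966
D_2 = 3.4941
D_3 = 4.0741
D_4 = 4.7504
D_5 = 5.5389
D_6 = 6.4584
Terminal value at t=6: TV = D_7/(r−g) = 6.6760/(0.107−0.0337) = 91.0783
P₀ = 2.9966/(1+0.107)^1 + 3.4941/(1+0.107)^2 + 4.0741/(1+0.107)^3 + 4.7504/(1+0.107)^4 + 5.5389/(1+0.107)^5 + 6.4584/(1+0.107)^6 + 91.0783/(1+0.107)^6 = 68.0574

£68.06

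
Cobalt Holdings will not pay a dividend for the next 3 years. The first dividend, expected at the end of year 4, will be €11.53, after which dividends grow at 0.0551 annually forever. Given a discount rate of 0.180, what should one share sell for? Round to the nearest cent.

Deferred-dividend DDM. At t=3 the remaining stream is a growing perpetuity with first payment D_4 = 11.53.
V_3 = D_4/(r−g) = 11.53/(0.18−0.0551) = 92.3139
P₀ = V_3/(1+r)^3 = 92.3139/(1+0.18)^3 = 56.1851

€56.19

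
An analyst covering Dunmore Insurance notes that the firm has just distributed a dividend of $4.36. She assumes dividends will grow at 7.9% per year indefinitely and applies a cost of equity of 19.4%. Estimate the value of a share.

$40.91

Gordon growth model: P₀ = D₁/(r − g). D₁ = 4.36 × (1 + 0.079) = 4.7044.
P₀ = 4.7044 / (0.194 − 0.079) = 4.7044 / 0.115 = 40.9082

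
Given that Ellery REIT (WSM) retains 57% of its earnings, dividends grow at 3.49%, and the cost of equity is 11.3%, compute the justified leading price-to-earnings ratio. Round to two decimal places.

5.51

Payout ratio b = 1 − 0.57 = 0.43.
Justified leading P/E = b/(r−g) = 0.43/(0.113−0.0349) = 5.5058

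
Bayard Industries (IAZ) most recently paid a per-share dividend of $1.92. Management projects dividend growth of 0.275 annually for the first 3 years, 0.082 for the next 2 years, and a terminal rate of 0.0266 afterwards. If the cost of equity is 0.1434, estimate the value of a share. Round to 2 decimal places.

Three-stage DDM. Project D₁…D_5; terminal Gordon value at t=5 with g = 0.0266; discount at r = 0.1434.
D_1 = 2.4480
D_2 = 3.1212
D_3 = 3.9795
D_4 = 4.3059
D_5 = 4.6589
TV_5 = 4.7829/(0.1434−0.0266) = 40.9491
P₀ = Σ Dₜ/(1+r)ᵗ + TV_5/(1+r)^5 = 33.0471

$33.05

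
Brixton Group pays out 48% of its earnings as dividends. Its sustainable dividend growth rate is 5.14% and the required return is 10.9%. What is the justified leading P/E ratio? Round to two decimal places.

Justified leading P/E = b/(r−g) = 0.48/(0.109−0.0514) = 8.3333

8.33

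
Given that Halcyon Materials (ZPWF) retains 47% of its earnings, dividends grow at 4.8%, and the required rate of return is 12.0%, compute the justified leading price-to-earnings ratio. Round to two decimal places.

7.36

Payout ratio b = 1 − 0.47 = 0.53.
Justified leading P/E = b/(r−g) = 0.53/(0.12−0.048) = 7.3611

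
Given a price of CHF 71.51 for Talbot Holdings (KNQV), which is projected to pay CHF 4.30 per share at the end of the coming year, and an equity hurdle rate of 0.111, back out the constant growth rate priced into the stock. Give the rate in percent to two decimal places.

From P₀ = D₁/(r − g), the implied growth is g = r − D₁/P₀.
g = 0.111 − 4.30/71.51 = 0.111 − 0.06013 = 0.05087

5.09%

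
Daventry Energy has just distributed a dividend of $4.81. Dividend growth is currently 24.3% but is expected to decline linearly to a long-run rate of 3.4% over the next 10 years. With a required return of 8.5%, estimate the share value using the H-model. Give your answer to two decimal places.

H-model: P₀ = D₀[(1+g_L) + H(g_S−g_L)]/(r−g_L), with H = 10/2 = 5.
P₀ = 4.81 × [(1+0.034) + 5×(0.243−0.034)] / (0.085−0.034)
   = 4.81 × 2.0790 / 0.051 = 196.0782

$196.08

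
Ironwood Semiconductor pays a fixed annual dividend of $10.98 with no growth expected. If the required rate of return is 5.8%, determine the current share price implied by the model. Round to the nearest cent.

Zero-growth DDM (perpetuity): P₀ = D/r = 10.98 / 0.058 = 189.3103

$189.31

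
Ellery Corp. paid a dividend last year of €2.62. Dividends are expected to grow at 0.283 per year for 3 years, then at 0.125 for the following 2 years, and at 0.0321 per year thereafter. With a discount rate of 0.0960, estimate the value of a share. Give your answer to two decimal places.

Three-stage DDM. Project D₁…D_5; terminal Gordon value at t=5 with g = 0.0321; discount at r = 0.096.
D_1 = 3.3615
D_2 = 4.3128
D_3 = 5.5333
D_4 = 6.2249
D_5 = 7.0030
TV_5 = 7.2278/(0.096−0.0321) = 113.1116
P₀ = Σ Dₜ/(1+r)ᵗ + TV_5/(1+r)^5 = 91.1271

€91.13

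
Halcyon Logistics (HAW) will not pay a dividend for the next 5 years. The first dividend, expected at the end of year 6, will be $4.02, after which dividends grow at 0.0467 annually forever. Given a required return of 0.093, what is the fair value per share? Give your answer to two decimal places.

$55.66

Deferred-dividend DDM. At t=5 the remaining stream is a growing perpetuity with first payment D_6 = 4.02.
V_5 = D_6/(r−g) = 4.02/(0.093−0.0467) = 86.8251
P₀ = V_5/(1+r)^5 = 86.8251/(1+0.093)^5 = 55.6601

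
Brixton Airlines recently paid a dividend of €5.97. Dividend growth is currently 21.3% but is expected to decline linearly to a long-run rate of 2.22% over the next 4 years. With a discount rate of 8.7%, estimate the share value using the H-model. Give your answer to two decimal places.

€129.33

H-model: P₀ = D₀[(1+g_L) + H(g_S−g_L)]/(r−g_L), with H = 4/2 = 2.
P₀ = 5.97 × [(1+0.0222) + 2×(0.213−0.0222)] / (0.087−0.0222)
   = 5.97 × 1.4038 / 0.0648 = 129.3316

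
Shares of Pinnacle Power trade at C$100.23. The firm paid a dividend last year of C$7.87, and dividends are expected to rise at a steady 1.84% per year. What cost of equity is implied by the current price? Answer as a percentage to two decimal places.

Rearranging the constant-growth DDM: r = D₁/P₀ + g.
D₁ = 7.87 × (1 + 0.0184) = 8.0148.
r = 8.0148 / 100.23 + 0.0184 = 0.07996 + 0.0184 = 0.09836

9.84%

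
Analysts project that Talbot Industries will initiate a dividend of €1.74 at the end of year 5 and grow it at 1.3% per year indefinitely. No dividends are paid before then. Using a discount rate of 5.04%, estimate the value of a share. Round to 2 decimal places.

€38.22

Deferred-dividend DDM. At t=4 the remaining stream is a growing perpetuity with first payment D_5 = 1.74.
V_4 = D_5/(r−g) = 1.74/(0.0504−0.013) = 46.5241
P₀ = V_4/(1+r)^4 = 46.5241/(1+0.0504)^4 = 38.2172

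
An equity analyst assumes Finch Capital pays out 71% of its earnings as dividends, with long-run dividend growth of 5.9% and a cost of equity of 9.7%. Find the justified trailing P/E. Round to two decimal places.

Justified trailing P/E = b(1+g)/(r−g) = 0.71×(1+0.059)/(0.097−0.059) = 19.7866

19.79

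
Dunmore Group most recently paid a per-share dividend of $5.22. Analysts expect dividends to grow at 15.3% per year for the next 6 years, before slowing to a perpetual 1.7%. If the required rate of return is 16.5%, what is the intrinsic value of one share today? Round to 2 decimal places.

$63.92

Two-stage DDM. Project D₁…D_6 at 0.153, terminal growth 0.017, discount at r = 0.165.
D_1 = 6.0187
D_2 = 6.9395
D_3 = 8.0013
D_4 = 9.2255
D_5 = 10.6369
D_6 = 12.2644
Terminal value at t=6: TV = D_7/(r−g) = 12.4729/(0.165−0.017) = 84.2763
P₀ = 6.0187/(1+0.165)^1 + 6.9395/(1+0.165)^2 + 8.0013/(1+0.165)^3 + 9.2255/(1+0.165)^4 + 10.6369/(1+0.165)^5 + 12.2644/(1+0.165)^6 + 84.2763/(1+0.165)^6 = 63.9194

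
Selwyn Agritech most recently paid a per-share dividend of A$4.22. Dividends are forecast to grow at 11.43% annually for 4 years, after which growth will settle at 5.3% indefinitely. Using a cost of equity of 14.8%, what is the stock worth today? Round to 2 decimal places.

Two-stage DDM. Project D₁…D_4 at 0.1143, terminal growth 0.053, discount at r = 0.148.
D_1 = 4.7023
D_2 = 5.2398
D_3 = 5.8387
D_4 = 6.5061
Terminal value at t=4: TV = D_5/(r−g) = 6.8509/(0.148−0.053) = 72.1150
P₀ = 4.7023/(1+0.148)^1 + 5.2398/(1+0.148)^2 + 5.8387/(1+0.148)^3 + 6.5061/(1+0.148)^4 + 72.1150/(1+0.148)^4 = 57.1971

A$57.20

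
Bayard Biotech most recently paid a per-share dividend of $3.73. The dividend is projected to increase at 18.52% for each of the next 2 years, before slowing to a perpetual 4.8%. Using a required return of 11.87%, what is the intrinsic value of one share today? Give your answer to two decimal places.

Two-stage DDM. Project D₁…D_2 at 0.1852, terminal growth 0.048, discount at r = 0.1187.
D_1 = 4.4208
D_2 = 5.2395
Terminal value at t=2: TV = D_3/(r−g) = 5.4910/(0.1187−0.048) = 77.6665
P₀ = 4.4208/(1+0.1187)^1 + 5.2395/(1+0.1187)^2 + 77.6665/(1+0.1187)^2 = 70.1976

$70.20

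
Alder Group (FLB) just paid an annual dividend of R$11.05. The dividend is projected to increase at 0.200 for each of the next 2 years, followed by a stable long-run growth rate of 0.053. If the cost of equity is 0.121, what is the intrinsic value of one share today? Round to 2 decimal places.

R$220.57

Two-stage DDM. Project D₁…D_2 at 0.2, terminal growth 0.053, discount at r = 0.121.
D_1 = 13.2600
D_2 = 15.9120
Terminal value at t=2: TV = D_3/(r−g) = 16.7553/(0.121−0.053) = 246.4020
P₀ = 13.2600/(1+0.121)^1 + 15.9120/(1+0.121)^2 + 246.4020/(1+0.121)^2 = 220.5709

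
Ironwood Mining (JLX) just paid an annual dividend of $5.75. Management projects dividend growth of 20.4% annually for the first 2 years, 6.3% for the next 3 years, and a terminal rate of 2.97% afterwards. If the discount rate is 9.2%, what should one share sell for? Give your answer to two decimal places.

$139.77

Three-stage DDM. Project D₁…D_5; terminal Gordon value at t=5 with g = 0.0297; discount at r = 0.092.
D_1 = 6.9230
D_2 = 8.3353
D_3 = 8.8604
D_4 = 9.4186
D_5 = 10.0120
TV_5 = 10.3094/(0.092−0.0297) = 165.4791
P₀ = Σ Dₜ/(1+r)ᵗ + TV_5/(1+r)^5 = 139.7742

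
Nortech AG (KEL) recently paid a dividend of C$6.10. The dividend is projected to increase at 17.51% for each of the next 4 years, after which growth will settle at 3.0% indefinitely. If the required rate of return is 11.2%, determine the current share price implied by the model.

C$123.61

Two-stage DDM. Project D₁…D_4 at 0.1751, terminal growth 0.03, discount at r = 0.112.
D_1 = 7.1681
D_2 = 8.4232
D_3 = 9.8982
D_4 = 11.6313
Terminal value at t=4: TV = D_5/(r−g) = 11.9803/(0.112−0.03) = 146.1008
P₀ = 7.1681/(1+0.112)^1 + 8.4232/(1+0.112)^2 + 9.8982/(1+0.112)^3 + 11.6313/(1+0.112)^4 + 146.1008/(1+0.112)^4 = 123.6141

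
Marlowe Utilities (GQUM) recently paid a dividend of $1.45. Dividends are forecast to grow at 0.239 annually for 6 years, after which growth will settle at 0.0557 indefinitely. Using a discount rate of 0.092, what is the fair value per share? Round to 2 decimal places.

Two-stage DDM. Project D₁…D_6 at 0.239, terminal growth 0.0557, discount at r = 0.092.
D_1 = 1.7965
D_2 = 2.2259
D_3 = 2.7579
D_4 = 3.4171
D_5 = 4.2337
D_6 = 5.2456
Terminal value at t=6: TV = D_7/(r−g) = 5.5378/(0.092−0.0557) = 152.5562
P₀ = 1.7965/(1+0.092)^1 + 2.2259/(1+0.092)^2 + 2.7579/(1+0.092)^3 + 3.4171/(1+0.092)^4 + 4.2337/(1+0.092)^5 + 5.2456/(1+0.092)^6 + 152.5562/(1+0.092)^6 = 103.8222

$103.82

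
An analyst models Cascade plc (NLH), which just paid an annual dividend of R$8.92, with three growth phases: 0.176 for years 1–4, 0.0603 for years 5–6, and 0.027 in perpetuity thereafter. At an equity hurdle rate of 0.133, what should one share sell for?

R$145.80

Three-stage DDM. Project D₁…D_6; terminal Gordon value at t=6 with g = 0.027; discount at r = 0.133.
D_1 = 10.4899
D_2 = 12.3361
D_3 = 14.5073
D_4 = 17.0606
D_5 = 18.0893
D_6 = 19.1801
TV_6 = 19.6980/(0.133−0.027) = 185.8302
P₀ = Σ Dₜ/(1+r)ᵗ + TV_6/(1+r)^6 = 145.8013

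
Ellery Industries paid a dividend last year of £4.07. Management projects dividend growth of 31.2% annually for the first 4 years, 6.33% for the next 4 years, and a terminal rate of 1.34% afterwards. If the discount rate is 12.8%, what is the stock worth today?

Three-stage DDM. Project D₁…D_8; terminal Gordon value at t=8 with g = 0.0134; discount at r = 0.128.
D_1 = 5.3398
D_2 = 7.0059
D_3 = 9.1917
D_4 = 12.0595
D_5 = 12.8229
D_6 = 13.6346
D_7 = 14.4976
D_8 = 15.4153
TV_8 = 15.6219/(0.128−0.0134) = 136.3168
P₀ = Σ Dₜ/(1+r)ᵗ + TV_8/(1+r)^8 = 101.8632

£101.86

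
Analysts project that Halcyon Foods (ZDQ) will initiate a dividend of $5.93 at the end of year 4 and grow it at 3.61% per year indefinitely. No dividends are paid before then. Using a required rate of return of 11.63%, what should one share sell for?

Deferred-dividend DDM. At t=3 the remaining stream is a growing perpetuity with first payment D_4 = 5.93.
V_3 = D_4/(r−g) = 5.93/(0.1163−0.0361) = 73.9401
P₀ = V_3/(1+r)^3 = 73.9401/(1+0.1163)^3 = 53.1542

$53.15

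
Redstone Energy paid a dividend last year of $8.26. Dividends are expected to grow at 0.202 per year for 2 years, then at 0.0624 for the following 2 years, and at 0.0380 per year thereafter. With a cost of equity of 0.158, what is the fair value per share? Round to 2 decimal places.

$97.93

Three-stage DDM. Project D₁…D_4; terminal Gordon value at t=4 with g = 0.038; discount at r = 0.158.
D_1 = 9.9285
D_2 = 11.9341
D_3 = 12.6788
D_4 = 13.4699
TV_4 = 13.9818/(0.158−0.038) = 116.5148
P₀ = Σ Dₜ/(1+r)ᵗ + TV_4/(1+r)^4 = 97.9251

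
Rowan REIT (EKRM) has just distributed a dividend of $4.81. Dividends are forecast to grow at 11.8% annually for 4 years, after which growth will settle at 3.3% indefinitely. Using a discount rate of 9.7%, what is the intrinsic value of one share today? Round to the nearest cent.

Two-stage DDM. Project D₁…D_4 at 0.118, terminal growth 0.033, discount at r = 0.097.
D_1 = 5.3776
D_2 = 6.0121
D_3 = 6.7216
D_4 = 7.5147
Terminal value at t=4: TV = D_5/(r−g) = 7.7627/(0.097−0.033) = 121.2921
P₀ = 5.3776/(1+0.097)^1 + 6.0121/(1+0.097)^2 + 6.7216/(1+0.097)^3 + 7.5147/(1+0.097)^4 + 121.2921/(1+0.097)^4 = 103.9327

$103.93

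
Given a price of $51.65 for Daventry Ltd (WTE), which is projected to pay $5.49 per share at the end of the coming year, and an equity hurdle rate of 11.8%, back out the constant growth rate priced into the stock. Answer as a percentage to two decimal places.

From P₀ = D₁/(r − g), the implied growth is g = r − D₁/P₀.
g = 0.118 − 5.49/51.65 = 0.118 − 0.10629 = 0.01171

1.17%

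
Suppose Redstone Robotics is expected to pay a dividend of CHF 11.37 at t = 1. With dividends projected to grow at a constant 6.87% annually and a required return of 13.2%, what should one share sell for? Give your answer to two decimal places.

CHF 179.62

Gordon growth model: P₀ = D₁/(r − g), with D₁ = 11.37 given directly.
P₀ = 11.3700 / (0.132 − 0.0687) = 11.3700 / 0.0633 = 179.6209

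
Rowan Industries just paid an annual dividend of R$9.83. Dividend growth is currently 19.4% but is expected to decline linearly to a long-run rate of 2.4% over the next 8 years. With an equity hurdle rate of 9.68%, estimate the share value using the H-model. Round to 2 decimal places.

H-model: P₀ = D₀[(1+g_L) + H(g_S−g_L)]/(r−g_L), with H = 8/2 = 4.
P₀ = 9.83 × [(1+0.024) + 4×(0.194−0.024)] / (0.0968−0.024)
   = 9.83 × 1.7040 / 0.0728 = 230.0868

R$230.09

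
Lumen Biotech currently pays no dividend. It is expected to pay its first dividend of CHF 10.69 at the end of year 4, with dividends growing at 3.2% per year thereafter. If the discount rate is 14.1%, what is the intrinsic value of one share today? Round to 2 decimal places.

CHF 66.02

Deferred-dividend DDM. At t=3 the remaining stream is a growing perpetuity with first payment D_4 = 10.69.
V_3 = D_4/(r−g) = 10.69/(0.141−0.032) = 98.0734
P₀ = V_3/(1+r)^3 = 98.0734/(1+0.141)^3 = 66.0229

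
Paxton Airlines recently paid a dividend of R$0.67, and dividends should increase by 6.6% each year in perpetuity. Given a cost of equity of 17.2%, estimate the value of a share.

Gordon growth model: P₀ = D₁/(r − g). D₁ = 0.67 × (1 + 0.066) = 0.7142.
P₀ = 0.7142 / (0.172 − 0.066) = 0.7142 / 0.106 = 6.7379

R$6.74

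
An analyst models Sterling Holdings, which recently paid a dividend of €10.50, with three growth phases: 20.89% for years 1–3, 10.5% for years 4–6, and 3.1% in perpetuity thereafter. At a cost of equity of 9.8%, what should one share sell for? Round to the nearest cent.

Three-stage DDM. Project D₁…D_6; terminal Gordon value at t=6 with g = 0.031; discount at r = 0.098.
D_1 = 12.6935
D_2 = 15.3451
D_3 = 18.5507
D_4 = 20.4985
D_5 = 22.6509
D_6 = 25.0292
TV_6 = 25.8051/(0.098−0.031) = 385.1511
P₀ = Σ Dₜ/(1+r)ᵗ + TV_6/(1+r)^6 = 300.6765

€300.68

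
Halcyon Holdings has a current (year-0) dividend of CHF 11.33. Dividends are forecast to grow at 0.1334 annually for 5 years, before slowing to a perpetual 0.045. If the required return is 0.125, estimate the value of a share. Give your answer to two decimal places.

CHF 211.54

Two-stage DDM. Project D₁…D_5 at 0.1334, terminal growth 0.045, discount at r = 0.125.
D_1 = 12.8414
D_2 = 14.5545
D_3 = 16.4960
D_4 = 18.6966
D_5 = 21.1907
Terminal value at t=5: TV = D_6/(r−g) = 22.1443/(0.125−0.045) = 276.8039
P₀ = 12.8414/(1+0.125)^1 + 14.5545/(1+0.125)^2 + 16.4960/(1+0.125)^3 + 18.6966/(1+0.125)^4 + 21.1907/(1+0.125)^5 + 276.8039/(1+0.125)^5 = 211.5382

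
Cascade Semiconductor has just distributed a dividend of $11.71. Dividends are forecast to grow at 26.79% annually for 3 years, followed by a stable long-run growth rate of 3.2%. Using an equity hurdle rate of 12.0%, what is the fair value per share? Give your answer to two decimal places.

$244.48

Two-stage DDM. Project D₁…D_3 at 0.2679, terminal growth 0.032, discount at r = 0.12.
D_1 = 14.8471
D_2 = 18.8246
D_3 = 23.8678
Terminal value at t=3: TV = D_4/(r−g) = 24.6315/(0.12−0.032) = 279.9039
P₀ = 14.8471/(1+0.12)^1 + 18.8246/(1+0.12)^2 + 23.8678/(1+0.12)^3 + 279.9039/(1+0.12)^3 = 244.4819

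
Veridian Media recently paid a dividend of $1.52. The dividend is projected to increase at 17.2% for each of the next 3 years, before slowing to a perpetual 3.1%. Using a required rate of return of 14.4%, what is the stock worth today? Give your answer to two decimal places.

$19.70

Two-stage DDM. Project D₁…D_3 at 0.172, terminal growth 0.031, discount at r = 0.144.
D_1 = 1.7814
D_2 = 2.0878
D_3 = 2.4470
Terminal value at t=3: TV = D_4/(r−g) = 2.5228/(0.144−0.031) = 22.3258
P₀ = 1.7814/(1+0.144)^1 + 2.0878/(1+0.144)^2 + 2.4470/(1+0.144)^3 + 22.3258/(1+0.144)^3 = 19.6986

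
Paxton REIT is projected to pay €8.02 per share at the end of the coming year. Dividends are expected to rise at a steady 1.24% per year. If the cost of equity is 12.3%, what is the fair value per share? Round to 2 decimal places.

€72.51

Gordon growth model: P₀ = D₁/(r − g), with D₁ = 8.02 given directly.
P₀ = 8.0200 / (0.123 − 0.0124) = 8.0200 / 0.1106 = 72.5136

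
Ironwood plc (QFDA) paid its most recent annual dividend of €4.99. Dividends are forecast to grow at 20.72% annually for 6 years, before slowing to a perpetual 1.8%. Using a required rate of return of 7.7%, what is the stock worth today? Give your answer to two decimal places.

Two-stage DDM. Project D₁…D_6 at 0.2072, terminal growth 0.018, discount at r = 0.077.
D_1 = 6.0239
D_2 = 7.2721
D_3 = 8.7789
D_4 = 10.5978
D_5 = 12.7937
D_6 = 15.4446
Terminal value at t=6: TV = D_7/(r−g) = 15.7226/(0.077−0.018) = 266.4843
P₀ = 6.0239/(1+0.077)^1 + 7.2721/(1+0.077)^2 + 8.7789/(1+0.077)^3 + 10.5978/(1+0.077)^4 + 12.7937/(1+0.077)^5 + 15.4446/(1+0.077)^6 + 266.4843/(1+0.077)^6 = 216.2491

€216.25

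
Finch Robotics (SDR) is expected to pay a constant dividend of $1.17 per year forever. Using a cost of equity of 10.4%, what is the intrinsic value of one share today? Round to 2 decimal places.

Zero-growth DDM (perpetuity): P₀ = D/r = 1.17 / 0.104 = 11.2500

$11.25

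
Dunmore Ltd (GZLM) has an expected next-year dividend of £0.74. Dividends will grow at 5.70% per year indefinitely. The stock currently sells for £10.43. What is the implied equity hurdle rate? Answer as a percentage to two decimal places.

Rearranging the constant-growth DDM: r = D₁/P₀ + g.
r = 0.7400 / 10.43 + 0.057 = 0.07095 + 0.057 = 0.12795

12.79%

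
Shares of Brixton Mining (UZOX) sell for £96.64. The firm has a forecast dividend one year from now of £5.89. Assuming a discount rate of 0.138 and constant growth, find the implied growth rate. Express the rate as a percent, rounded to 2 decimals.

From P₀ = D₁/(r − g), the implied growth is g = r − D₁/P₀.
g = 0.138 − 5.89/96.64 = 0.138 − 0.06095 = 0.07705

7.71%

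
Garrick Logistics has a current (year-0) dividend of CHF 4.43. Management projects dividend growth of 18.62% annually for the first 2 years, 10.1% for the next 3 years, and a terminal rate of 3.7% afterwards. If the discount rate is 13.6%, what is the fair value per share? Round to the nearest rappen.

Three-stage DDM. Project D₁…D_5; terminal Gordon value at t=5 with g = 0.037; discount at r = 0.136.
D_1 = 5.2549
D_2 = 6.2333
D_3 = 6.8629
D_4 = 7.5560
D_5 = 8.3192
TV_5 = 8.6270/(0.136−0.037) = 87.1415
P₀ = Σ Dₜ/(1+r)ᵗ + TV_5/(1+r)^5 = 69.1328

CHF 69.13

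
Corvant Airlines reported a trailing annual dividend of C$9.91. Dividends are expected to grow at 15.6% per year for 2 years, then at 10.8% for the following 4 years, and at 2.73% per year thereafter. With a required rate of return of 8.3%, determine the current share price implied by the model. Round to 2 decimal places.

C$297.85

Three-stage DDM. Project D₁…D_6; terminal Gordon value at t=6 with g = 0.0273; discount at r = 0.083.
D_1 = 11.4560
D_2 = 13.2431
D_3 = 14.6733
D_4 = 16.2581
D_5 = 18.0139
D_6 = 19.9594
TV_6 = 20.5043/(0.083−0.0273) = 368.1209
P₀ = Σ Dₜ/(1+r)ᵗ + TV_6/(1+r)^6 = 297.8499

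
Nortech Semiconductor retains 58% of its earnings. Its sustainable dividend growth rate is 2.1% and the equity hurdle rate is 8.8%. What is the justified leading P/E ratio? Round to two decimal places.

6.27

Payout ratio b = 1 − 0.58 = 0.42.
Justified leading P/E = b/(r−g) = 0.42/(0.088−0.021) = 6.2687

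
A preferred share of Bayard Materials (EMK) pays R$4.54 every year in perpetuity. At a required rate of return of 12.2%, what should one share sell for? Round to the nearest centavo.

R$37.21

Zero-growth DDM (perpetuity): P₀ = D/r = 4.54 / 0.122 = 37.2131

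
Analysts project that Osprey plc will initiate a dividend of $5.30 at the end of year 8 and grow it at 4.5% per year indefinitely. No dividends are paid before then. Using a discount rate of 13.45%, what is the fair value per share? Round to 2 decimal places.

Deferred-dividend DDM. At t=7 the remaining stream is a growing perpetuity with first payment D_8 = 5.30.
V_7 = D_8/(r−g) = 5.30/(0.1345−0.045) = 59.2179
P₀ = V_7/(1+r)^7 = 59.2179/(1+0.1345)^7 = 24.4806

$24.48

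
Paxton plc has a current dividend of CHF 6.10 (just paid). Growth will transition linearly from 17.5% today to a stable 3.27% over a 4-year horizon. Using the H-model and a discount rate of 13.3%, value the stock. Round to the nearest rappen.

H-model: P₀ = D₀[(1+g_L) + H(g_S−g_L)]/(r−g_L), with H = 4/2 = 2.
P₀ = 6.10 × [(1+0.0327) + 2×(0.175−0.0327)] / (0.133−0.0327)
   = 6.10 × 1.3173 / 0.1003 = 80.1150

CHF 80.11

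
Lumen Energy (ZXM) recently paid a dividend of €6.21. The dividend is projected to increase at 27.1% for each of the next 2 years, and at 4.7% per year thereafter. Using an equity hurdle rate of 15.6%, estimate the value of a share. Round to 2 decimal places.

Two-stage DDM. Project D₁…D_2 at 0.271, terminal growth 0.047, discount at r = 0.156.
D_1 = 7.8929
D_2 = 10.0319
Terminal value at t=2: TV = D_3/(r−g) = 10.5034/(0.156−0.047) = 96.3614
P₀ = 7.8929/(1+0.156)^1 + 10.0319/(1+0.156)^2 + 96.3614/(1+0.156)^2 = 86.4434

€86.44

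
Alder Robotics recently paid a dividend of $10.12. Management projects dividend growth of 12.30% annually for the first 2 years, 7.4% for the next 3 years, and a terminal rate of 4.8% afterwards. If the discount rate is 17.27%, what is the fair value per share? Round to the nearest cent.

$102.30

Three-stage DDM. Project D₁…D_5; terminal Gordon value at t=5 with g = 0.048; discount at r = 0.1727.
D_1 = 11.3648
D_2 = 12.7626
D_3 = 13.7071
D_4 = 14.7214
D_5 = 15.8108
TV_5 = 16.5697/(0.1727−0.048) = 132.8764
P₀ = Σ Dₜ/(1+r)ᵗ + TV_5/(1+r)^5 = 102.2955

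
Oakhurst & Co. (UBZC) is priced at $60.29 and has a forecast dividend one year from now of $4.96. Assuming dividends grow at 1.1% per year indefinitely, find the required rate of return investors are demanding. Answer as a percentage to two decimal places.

Rearranging the constant-growth DDM: r = D₁/P₀ + g.
r = 4.9600 / 60.29 + 0.011 = 0.08227 + 0.011 = 0.09327

9.33%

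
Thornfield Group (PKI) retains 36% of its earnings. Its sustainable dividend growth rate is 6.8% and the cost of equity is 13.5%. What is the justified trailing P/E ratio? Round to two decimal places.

Payout ratio b = 1 − 0.36 = 0.64.
Justified trailing P/E = b(1+g)/(r−g) = 0.64×(1+0.068)/(0.135−0.068) = 10.2018

10.20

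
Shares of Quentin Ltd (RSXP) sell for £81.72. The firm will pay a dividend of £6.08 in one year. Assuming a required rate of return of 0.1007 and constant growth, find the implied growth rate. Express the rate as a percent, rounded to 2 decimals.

From P₀ = D₁/(r − g), the implied growth is g = r − D₁/P₀.
g = 0.1007 − 6.08/81.72 = 0.1007 − 0.07440 = 0.02630

2.63%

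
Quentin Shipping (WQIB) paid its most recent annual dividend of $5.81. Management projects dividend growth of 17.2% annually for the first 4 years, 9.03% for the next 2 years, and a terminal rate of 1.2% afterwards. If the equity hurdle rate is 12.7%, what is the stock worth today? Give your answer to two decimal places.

Three-stage DDM. Project D₁…D_6; terminal Gordon value at t=6 with g = 0.012; discount at r = 0.127.
D_1 = 6.8093
D_2 = 7.9805
D_3 = 9.3532
D_4 = 10.9619
D_5 = 11.9518
D_6 = 13.0310
TV_6 = 13.1874/(0.127−0.012) = 114.6730
P₀ = Σ Dₜ/(1+r)ᵗ + TV_6/(1+r)^6 = 94.5530

$94.55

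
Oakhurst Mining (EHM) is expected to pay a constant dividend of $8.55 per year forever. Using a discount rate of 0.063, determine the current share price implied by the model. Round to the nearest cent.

Zero-growth DDM (perpetuity): P₀ = D/r = 8.55 / 0.063 = 135.7143

$135.71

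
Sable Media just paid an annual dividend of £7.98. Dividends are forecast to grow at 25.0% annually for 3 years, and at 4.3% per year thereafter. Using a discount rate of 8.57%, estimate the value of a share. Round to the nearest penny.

£329.43

Two-stage DDM. Project D₁…D_3 at 0.25, terminal growth 0.043, discount at r = 0.0857.
D_1 = 9.9750
D_2 = 12.4688
D_3 = 15.5859
Terminal value at t=3: TV = D_4/(r−g) = 16.2561/(0.0857−0.043) = 380.7057
P₀ = 9.9750/(1+0.0857)^1 + 12.4688/(1+0.0857)^2 + 15.5859/(1+0.0857)^3 + 380.7057/(1+0.0857)^3 = 329.4258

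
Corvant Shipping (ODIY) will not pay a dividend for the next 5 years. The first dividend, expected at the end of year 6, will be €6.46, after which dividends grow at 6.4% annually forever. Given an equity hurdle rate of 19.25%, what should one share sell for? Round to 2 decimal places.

Deferred-dividend DDM. At t=5 the remaining stream is a growing perpetuity with first payment D_6 = 6.46.
V_5 = D_6/(r−g) = 6.46/(0.1925−0.064) = 50.2724
P₀ = V_5/(1+r)^5 = 50.2724/(1+0.1925)^5 = 20.8467

€20.85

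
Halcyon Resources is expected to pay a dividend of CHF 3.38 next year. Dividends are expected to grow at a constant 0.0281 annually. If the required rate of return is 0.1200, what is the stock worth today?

Gordon growth model: P₀ = D₁/(r − g), with D₁ = 3.38 given directly.
P₀ = 3.3800 / (0.12 − 0.0281) = 3.3800 / 0.0919 = 36.7791

CHF 36.78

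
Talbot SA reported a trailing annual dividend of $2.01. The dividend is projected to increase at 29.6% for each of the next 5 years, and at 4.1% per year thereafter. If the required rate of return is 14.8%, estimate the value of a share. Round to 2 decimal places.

$50.53

Two-stage DDM. Project D₁…D_5 at 0.296, terminal growth 0.041, discount at r = 0.148.
D_1 = 2.6050
D_2 = 3.3760
D_3 = 4.3753
D_4 = 5.6704
D_5 = 7.3489
Terminal value at t=5: TV = D_6/(r−g) = 7.6502/(0.148−0.041) = 71.4970
P₀ = 2.6050/(1+0.148)^1 + 3.3760/(1+0.148)^2 + 4.3753/(1+0.148)^3 + 5.6704/(1+0.148)^4 + 7.3489/(1+0.148)^5 + 71.4970/(1+0.148)^5 = 50.5305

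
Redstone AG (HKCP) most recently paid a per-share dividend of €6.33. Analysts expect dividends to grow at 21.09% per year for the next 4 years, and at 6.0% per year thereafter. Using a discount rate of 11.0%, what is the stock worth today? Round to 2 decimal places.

€221.68

Two-stage DDM. Project D₁…D_4 at 0.2109, terminal growth 0.06, discount at r = 0.11.
D_1 = 7.6650
D_2 = 9.2815
D_3 = 11.2390
D_4 = 13.6093
Terminal value at t=4: TV = D_5/(r−g) = 14.4259/(0.11−0.06) = 288.5179
P₀ = 7.6650/(1+0.11)^1 + 9.2815/(1+0.11)^2 + 11.2390/(1+0.11)^3 + 13.6093/(1+0.11)^4 + 288.5179/(1+0.11)^4 = 221.6769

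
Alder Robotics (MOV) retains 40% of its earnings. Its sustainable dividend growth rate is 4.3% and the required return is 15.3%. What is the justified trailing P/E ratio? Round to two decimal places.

5.69

Payout ratio b = 1 − 0.40 = 0.60.
Justified trailing P/E = b(1+g)/(r−g) = 0.60×(1+0.043)/(0.153−0.043) = 5.6891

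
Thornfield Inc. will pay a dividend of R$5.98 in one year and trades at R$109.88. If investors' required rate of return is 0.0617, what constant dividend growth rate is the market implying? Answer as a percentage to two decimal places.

0.73%

From P₀ = D₁/(r − g), the implied growth is g = r − D₁/P₀.
g = 0.0617 − 5.98/109.88 = 0.0617 − 0.05442 = 0.00728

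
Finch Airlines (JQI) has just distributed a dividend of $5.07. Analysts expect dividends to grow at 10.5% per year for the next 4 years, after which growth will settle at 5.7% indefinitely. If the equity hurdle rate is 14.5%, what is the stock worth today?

Two-stage DDM. Project D₁…D_4 at 0.105, terminal growth 0.057, discount at r = 0.145.
D_1 = 5.6024
D_2 = 6.1906
D_3 = 6.8406
D_4 = 7.5589
Terminal value at t=4: TV = D_5/(r−g) = 7.9897/(0.145−0.057) = 90.7924
P₀ = 5.6024/(1+0.145)^1 + 6.1906/(1+0.145)^2 + 6.8406/(1+0.145)^3 + 7.5589/(1+0.145)^4 + 90.7924/(1+0.145)^4 = 71.3932

$71.39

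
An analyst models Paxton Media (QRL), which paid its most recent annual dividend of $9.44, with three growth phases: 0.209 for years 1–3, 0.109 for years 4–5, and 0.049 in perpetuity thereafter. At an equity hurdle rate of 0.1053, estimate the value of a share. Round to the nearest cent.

$290.54

Three-stage DDM. Project D₁…D_5; terminal Gordon value at t=5 with g = 0.049; discount at r = 0.1053.
D_1 = 11.4130
D_2 = 13.7983
D_3 = 16.6821
D_4 = 18.5005
D_5 = 20.5170
TV_5 = 21.5223/(0.1053−0.049) = 382.2796
P₀ = Σ Dₜ/(1+r)ᵗ + TV_5/(1+r)^5 = 290.5355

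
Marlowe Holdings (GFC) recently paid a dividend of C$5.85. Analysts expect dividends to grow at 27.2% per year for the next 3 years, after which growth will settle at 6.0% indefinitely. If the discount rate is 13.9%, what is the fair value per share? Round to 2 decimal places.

Two-stage DDM. Project D₁…D_3 at 0.272, terminal growth 0.06, discount at r = 0.139.
D_1 = 7.4412
D_2 = 9.4652
D_3 = 12.0397
Terminal value at t=3: TV = D_4/(r−g) = 12.7621/(0.139−0.06) = 161.5459
P₀ = 7.4412/(1+0.139)^1 + 9.4652/(1+0.139)^2 + 12.0397/(1+0.139)^3 + 161.5459/(1+0.139)^3 = 131.3033

C$131.30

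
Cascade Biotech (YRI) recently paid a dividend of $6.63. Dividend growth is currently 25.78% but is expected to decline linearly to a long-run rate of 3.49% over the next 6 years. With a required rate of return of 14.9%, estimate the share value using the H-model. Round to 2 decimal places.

H-model: P₀ = D₀[(1+g_L) + H(g_S−g_L)]/(r−g_L), with H = 6/2 = 3.
P₀ = 6.63 × [(1+0.0349) + 3×(0.2578−0.0349)] / (0.149−0.0349)
   = 6.63 × 1.7036 / 0.1141 = 98.9910

$98.99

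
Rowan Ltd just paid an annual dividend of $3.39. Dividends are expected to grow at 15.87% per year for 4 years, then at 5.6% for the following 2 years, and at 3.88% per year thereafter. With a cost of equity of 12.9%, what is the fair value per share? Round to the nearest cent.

$59.18

Three-stage DDM. Project D₁…D_6; terminal Gordon value at t=6 with g = 0.0388; discount at r = 0.129.
D_1 = 3.9280
D_2 = 4.5514
D_3 = 5.2737
D_4 = 6.1106
D_5 = 6.4528
D_6 = 6.8141
TV_6 = 7.0785/(0.129−0.0388) = 78.4760
P₀ = Σ Dₜ/(1+r)ᵗ + TV_6/(1+r)^6 = 59.1781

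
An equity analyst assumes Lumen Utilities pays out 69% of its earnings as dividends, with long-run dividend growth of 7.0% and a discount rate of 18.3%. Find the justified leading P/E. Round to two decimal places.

6.11

Justified leading P/E = b/(r−g) = 0.69/(0.183−0.07) = 6.1062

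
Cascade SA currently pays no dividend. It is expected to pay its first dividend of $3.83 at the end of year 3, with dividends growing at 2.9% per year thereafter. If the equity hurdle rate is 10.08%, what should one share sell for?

$44.02

Deferred-dividend DDM. At t=2 the remaining stream is a growing perpetuity with first payment D_3 = 3.83.
V_2 = D_3/(r−g) = 3.83/(0.1008−0.029) = 53.3426
P₀ = V_2/(1+r)^2 = 53.3426/(1+0.1008)^2 = 44.0208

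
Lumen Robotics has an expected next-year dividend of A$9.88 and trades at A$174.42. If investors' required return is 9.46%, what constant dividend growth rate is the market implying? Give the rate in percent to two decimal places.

From P₀ = D₁/(r − g), the implied growth is g = r − D₁/P₀.
g = 0.0946 − 9.88/174.42 = 0.0946 − 0.05664 = 0.03796

3.80%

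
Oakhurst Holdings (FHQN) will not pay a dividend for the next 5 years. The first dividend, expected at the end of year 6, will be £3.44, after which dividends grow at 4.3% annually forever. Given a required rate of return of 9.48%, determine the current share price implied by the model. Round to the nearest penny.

Deferred-dividend DDM. At t=5 the remaining stream is a growing perpetuity with first payment D_6 = 3.44.
V_5 = D_6/(r−g) = 3.44/(0.0948−0.043) = 66.4093
P₀ = V_5/(1+r)^5 = 66.4093/(1+0.0948)^5 = 42.2235

£42.22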